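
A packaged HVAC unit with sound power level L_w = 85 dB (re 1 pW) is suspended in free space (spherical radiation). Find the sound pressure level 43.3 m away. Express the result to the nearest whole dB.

The power spreads over a sphere of area 4π·r², so L_p = L_w − 10·log₁₀(4π·r²).
4π·r² = 2.356e+04 m², 10·log₁₀ of that is 43.722 dB.
L_p = 85 − 43.722 = 41.28 dB.

41 dB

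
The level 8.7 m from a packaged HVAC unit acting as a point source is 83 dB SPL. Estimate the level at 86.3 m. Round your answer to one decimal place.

63.1 dB SPL

Point-source attenuation: ΔL = 20·log₁₀(r₂/r₁) = 20·log₁₀(86.3/8.7) = 19.930 dB.
L₂ = 83 − 20·log₁₀(86.3/8.7) = 83 − 19.930 = 63.07 dB SPL.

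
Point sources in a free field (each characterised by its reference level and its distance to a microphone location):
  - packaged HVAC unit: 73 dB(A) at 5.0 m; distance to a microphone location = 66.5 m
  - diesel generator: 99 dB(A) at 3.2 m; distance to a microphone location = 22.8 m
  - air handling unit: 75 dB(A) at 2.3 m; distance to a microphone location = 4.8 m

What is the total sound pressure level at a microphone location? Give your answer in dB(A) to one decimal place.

Apply inverse-square spreading to bring every level to the receiver, then sum 10^(L/10).
packaged HVAC unit: 73 − 20·log₁₀(66.5/5.0) = 73 − 22.48 = 50.52 dB(A).
diesel generator: 99 − 20·log₁₀(22.8/3.2) = 99 − 17.06 = 81.94 dB(A).
air handling unit: 75 − 20·log₁₀(4.8/2.3) = 75 − 6.39 = 68.61 dB(A).
Σ 10^(L/10) = 1.638e+08 → L_total = 10·log₁₀(1.638e+08) = 82.14 dB(A).

82.1 dB(A)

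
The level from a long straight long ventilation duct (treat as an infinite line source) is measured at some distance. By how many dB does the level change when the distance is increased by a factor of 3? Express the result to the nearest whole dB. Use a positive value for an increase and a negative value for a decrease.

Line-source spreading: ΔL = −10·log₁₀(r₂/r₁).
ΔL = −10·log₁₀(3) = -4.77 dB.

-5 dB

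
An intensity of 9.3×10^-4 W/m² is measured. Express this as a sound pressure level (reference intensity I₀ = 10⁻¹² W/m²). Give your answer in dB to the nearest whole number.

90 dB

L = 10·log₁₀(I/I₀) = 10·log₁₀(9.3×10^-4/10⁻¹²) = 10·log₁₀(9.3×10^8).
L = 10·(0.9685 + 8) = 89.68 dB.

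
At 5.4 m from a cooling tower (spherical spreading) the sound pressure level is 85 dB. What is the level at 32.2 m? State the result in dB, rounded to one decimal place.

Point-source attenuation: ΔL = 20·log₁₀(r₂/r₁) = 20·log₁₀(32.2/5.4) = 15.509 dB.
L₂ = 85 − 20·log₁₀(32.2/5.4) = 85 − 15.509 = 69.49 dB.

69.5 dB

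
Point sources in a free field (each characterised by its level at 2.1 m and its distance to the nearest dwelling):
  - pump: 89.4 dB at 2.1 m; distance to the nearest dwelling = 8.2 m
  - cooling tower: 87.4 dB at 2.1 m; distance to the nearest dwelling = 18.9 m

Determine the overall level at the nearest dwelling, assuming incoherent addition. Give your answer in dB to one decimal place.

Propagate each source to the receiver with L = L_ref − 20·log₁₀(r/r_ref), then add intensities.
pump: 89.4 − 20·log₁₀(8.2/2.1) = 89.4 − 11.83 = 77.57 dB.
cooling tower: 87.4 − 20·log₁₀(18.9/2.1) = 87.4 − 19.08 = 68.32 dB.
Σ 10^(L/10) = 6.391e+07 → L_total = 10·log₁₀(6.391e+07) = 78.06 dB.

78.1 dB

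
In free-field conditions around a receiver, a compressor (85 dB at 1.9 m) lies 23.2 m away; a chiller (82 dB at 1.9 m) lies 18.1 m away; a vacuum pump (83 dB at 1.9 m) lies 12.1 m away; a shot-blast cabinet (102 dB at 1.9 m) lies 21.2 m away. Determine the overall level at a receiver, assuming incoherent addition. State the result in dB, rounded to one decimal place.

81.3 dB

Propagate each source to the receiver with L = L_ref − 20·log₁₀(r/r_ref), then add intensities.
compressor: 85 − 20·log₁₀(23.2/1.9) = 85 − 21.73 = 63.27 dB.
chiller: 82 − 20·log₁₀(18.1/1.9) = 82 − 19.58 = 62.42 dB.
vacuum pump: 83 − 20·log₁₀(12.1/1.9) = 83 − 16.08 = 66.92 dB.
shot-blast cabinet: 102 − 20·log₁₀(21.2/1.9) = 102 − 20.95 = 81.05 dB.
Σ 10^(L/10) = 1.361e+08 → L_total = 10·log₁₀(1.361e+08) = 81.34 dB.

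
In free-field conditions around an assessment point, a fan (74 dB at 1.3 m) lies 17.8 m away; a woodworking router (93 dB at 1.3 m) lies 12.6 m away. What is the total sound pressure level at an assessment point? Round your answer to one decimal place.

Apply inverse-square spreading to bring every level to the receiver, then sum 10^(L/10).
fan: 74 − 20·log₁₀(17.8/1.3) = 74 − 22.73 = 51.27 dB.
woodworking router: 93 − 20·log₁₀(12.6/1.3) = 93 − 19.73 = 73.27 dB.
Σ 10^(L/10) = 2.137e+07 → L_total = 10·log₁₀(2.137e+07) = 73.30 dB.

73.3 dB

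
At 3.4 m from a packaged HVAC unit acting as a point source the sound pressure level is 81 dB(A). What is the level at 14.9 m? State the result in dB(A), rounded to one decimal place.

For a point source, L₂ = L₁ − 20·log₁₀(r₂/r₁).
L₂ = 81 − 20·log₁₀(14.9/3.4) = 81 − 12.834 = 68.17 dB(A).

68.2 dB(A)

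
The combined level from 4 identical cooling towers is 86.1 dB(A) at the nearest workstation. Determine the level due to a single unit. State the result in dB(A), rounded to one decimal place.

For N identical incoherent sources L_total = L₁ + 10·log₁₀ N, so L₁ = 86.1 − 10·log₁₀(4) = 86.1 − 6.021.

80.1 dB(A)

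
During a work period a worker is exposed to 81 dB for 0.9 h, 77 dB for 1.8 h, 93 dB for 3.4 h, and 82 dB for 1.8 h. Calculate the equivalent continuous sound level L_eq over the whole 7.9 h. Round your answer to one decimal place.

89.6 dB

Weight each interval's intensity by its duration and average over T = 7.9 h:
Σ tᵢ·10^(Lᵢ/10) = 0.9·10^(81/10) + 1.8·10^(77/10) + 3.4·10^(93/10) + 1.8·10^(82/10) = 7.273e+09.
L_eq = 10·log₁₀(7.273e+09/7.9) = 89.64 dB.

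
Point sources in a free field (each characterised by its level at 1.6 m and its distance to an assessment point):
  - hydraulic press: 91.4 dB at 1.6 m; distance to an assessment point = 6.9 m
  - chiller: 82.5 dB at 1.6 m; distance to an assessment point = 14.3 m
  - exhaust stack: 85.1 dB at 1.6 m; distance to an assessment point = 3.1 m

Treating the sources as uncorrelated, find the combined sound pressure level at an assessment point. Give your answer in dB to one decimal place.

82.1 dB

Propagate each source to the receiver with L = L_ref − 20·log₁₀(r/r_ref), then add intensities.
hydraulic press: 91.4 − 20·log₁₀(6.9/1.6) = 91.4 − 12.69 = 78.71 dB.
chiller: 82.5 − 20·log₁₀(14.3/1.6) = 82.5 − 19.02 = 63.48 dB.
exhaust stack: 85.1 − 20·log₁₀(3.1/1.6) = 85.1 − 5.74 = 79.36 dB.
Σ 10^(L/10) = 1.627e+08 → L_total = 10·log₁₀(1.627e+08) = 82.11 dB.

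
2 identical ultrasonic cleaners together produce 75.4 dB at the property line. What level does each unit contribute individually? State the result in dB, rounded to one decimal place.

72.4 dB

For N identical incoherent sources L_total = L₁ + 10·log₁₀ N, so L₁ = 75.4 − 10·log₁₀(2) = 75.4 − 3.010.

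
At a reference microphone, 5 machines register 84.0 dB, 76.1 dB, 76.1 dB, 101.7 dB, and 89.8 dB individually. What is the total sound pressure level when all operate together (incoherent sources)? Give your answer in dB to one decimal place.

102.1 dB

For uncorrelated sources the intensities add, so convert each level to linear form, sum, and take 10·log₁₀ of the total.
Σ 10^(L/10) = 10^(84.0/10) + 10^(76.1/10) + 10^(76.1/10) + 10^(101.7/10) + 10^(89.8/10) = 1.608e+10.
L_total = 10·log₁₀(1.608e+10) = 102.06 dB.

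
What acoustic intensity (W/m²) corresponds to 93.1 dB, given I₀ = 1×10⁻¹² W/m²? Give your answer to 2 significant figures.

0.0020 W/m²

I = I₀·10^(L/10) = 10⁻¹² × 10^(93.1/10) = 10^(-2.690).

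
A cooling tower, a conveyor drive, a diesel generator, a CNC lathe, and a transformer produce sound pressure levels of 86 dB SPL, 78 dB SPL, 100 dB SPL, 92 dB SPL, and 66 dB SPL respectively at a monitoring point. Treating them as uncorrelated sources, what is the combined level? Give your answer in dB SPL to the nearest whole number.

For uncorrelated sources the intensities add, so convert each level to linear form, sum, and take 10·log₁₀ of the total.
Σ 10^(L/10) = 10^(86/10) + 10^(78/10) + 10^(100/10) + 10^(92/10) + 10^(66/10) = 1.205e+10.
L_total = 10·log₁₀(1.205e+10) = 100.81 dB SPL.

101 dB SPL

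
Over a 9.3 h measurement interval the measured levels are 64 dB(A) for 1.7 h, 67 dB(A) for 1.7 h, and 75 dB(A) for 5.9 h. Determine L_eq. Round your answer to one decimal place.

73.3 dB(A)

L_eq = 10·log₁₀[(1/T)·Σ tᵢ·10^(Lᵢ/10)] with T = 9.3 h.
Σ tᵢ·10^(Lᵢ/10) = 1.7·10^(64/10) + 1.7·10^(67/10) + 5.9·10^(75/10) = 1.994e+08.
L_eq = 10·log₁₀(1.994e+08/9.3) = 73.31 dB(A).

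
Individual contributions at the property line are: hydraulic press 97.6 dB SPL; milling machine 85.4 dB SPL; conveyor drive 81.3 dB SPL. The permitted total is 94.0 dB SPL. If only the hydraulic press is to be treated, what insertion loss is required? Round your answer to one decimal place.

Fixed contribution from the other sources: Σ 10^(L/10) = 10^(85.4/10) + 10^(81.3/10) = 4.816e+08 (86.83 dB SPL).
The limit corresponds to 10^(94.0/10) = 2.512e+09; subtracting the fixed part leaves 2.030e+09 for the hydraulic press, i.e. 93.08 dB SPL.
Required insertion loss = 97.6 − 93.08 = 4.52 dB.

4.5 dB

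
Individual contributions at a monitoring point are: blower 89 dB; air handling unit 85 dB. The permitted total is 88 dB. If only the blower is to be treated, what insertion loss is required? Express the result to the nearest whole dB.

4 dB

Fixed contribution from the other source: Σ 10^(L/10) = 10^(85/10) = 3.162e+08 (85.00 dB).
The limit corresponds to 10^(88/10) = 6.310e+08; subtracting the fixed part leaves 3.147e+08 for the blower, i.e. 84.98 dB.
Required insertion loss = 89 − 84.98 = 4.02 dB.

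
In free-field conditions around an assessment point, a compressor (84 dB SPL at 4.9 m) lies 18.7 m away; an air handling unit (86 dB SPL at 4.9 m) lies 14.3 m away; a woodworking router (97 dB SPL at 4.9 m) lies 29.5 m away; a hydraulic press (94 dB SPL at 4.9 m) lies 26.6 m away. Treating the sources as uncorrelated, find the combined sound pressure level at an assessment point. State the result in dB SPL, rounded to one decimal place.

84.6 dB SPL

First find each source's level at the receiver (point-source: −20·log₁₀(r/r_ref)), then combine on an intensity basis.
compressor: 84 − 20·log₁₀(18.7/4.9) = 84 − 11.63 = 72.37 dB SPL.
air handling unit: 86 − 20·log₁₀(14.3/4.9) = 86 − 9.30 = 76.70 dB SPL.
woodworking router: 97 − 20·log₁₀(29.5/4.9) = 97 − 15.59 = 81.41 dB SPL.
hydraulic press: 94 − 20·log₁₀(26.6/4.9) = 94 − 14.69 = 79.31 dB SPL.
Σ 10^(L/10) = 2.875e+08 → L_total = 10·log₁₀(2.875e+08) = 84.59 dB SPL.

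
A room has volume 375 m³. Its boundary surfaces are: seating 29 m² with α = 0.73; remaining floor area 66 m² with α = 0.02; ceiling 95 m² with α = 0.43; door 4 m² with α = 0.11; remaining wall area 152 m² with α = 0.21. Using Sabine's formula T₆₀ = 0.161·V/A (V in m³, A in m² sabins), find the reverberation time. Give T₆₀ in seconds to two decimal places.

0.63 s

A = Σ Sᵢαᵢ = 29·0.73 + 66·0.02 + 95·0.43 + 4·0.11 + 152·0.21 = 95.70 m².
T₆₀ = 0.161·V/A = 0.161·375/95.70 = 0.631 s.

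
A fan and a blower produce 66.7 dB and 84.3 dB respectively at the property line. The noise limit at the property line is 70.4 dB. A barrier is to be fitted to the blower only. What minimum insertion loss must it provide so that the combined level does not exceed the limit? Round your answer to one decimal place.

Fixed contribution from the other source: Σ 10^(L/10) = 10^(66.7/10) = 4.677e+06 (66.70 dB).
To meet 70.4 dB overall, the treated blower may contribute at most 10^(70.4/10) − 4.677e+06 = 6.287e+06, i.e. 67.98 dB.
So the blower must be reduced from 84.3 to 67.98 dB: IL = 16.32 dB.

16.3 dB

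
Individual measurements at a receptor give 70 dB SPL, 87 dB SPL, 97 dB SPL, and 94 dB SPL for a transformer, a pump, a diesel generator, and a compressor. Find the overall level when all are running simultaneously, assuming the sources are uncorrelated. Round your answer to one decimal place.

99.0 dB SPL

For uncorrelated sources the intensities add, so convert each level to linear form, sum, and take 10·log₁₀ of the total.
Σ 10^(L/10) = 10^(70/10) + 10^(87/10) + 10^(97/10) + 10^(94/10) = 8.035e+09.
L_total = 10·log₁₀(8.035e+09) = 99.05 dB SPL.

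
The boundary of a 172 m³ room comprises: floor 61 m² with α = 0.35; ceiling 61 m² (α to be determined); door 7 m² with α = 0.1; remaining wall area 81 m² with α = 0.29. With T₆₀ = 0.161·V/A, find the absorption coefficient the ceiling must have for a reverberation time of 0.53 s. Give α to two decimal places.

Required total absorption A = 0.161·172/0.53 = 52.25 m².
Absorption from the other surfaces = 61·0.35 + 7·0.1 + 81·0.29 = 45.54 m², so the ceiling must supply 6.71 m² over 61 m².
α = 6.71/61 = 0.110.

0.11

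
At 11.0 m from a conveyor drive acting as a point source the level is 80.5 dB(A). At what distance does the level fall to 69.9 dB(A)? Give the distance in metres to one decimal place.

37.3 m

For a point source L₁ − L₂ = 20·log₁₀(r₂/r₁), so r₂ = r₁·10^((L₁−L₂)/20).
r₂ = 11.0·10^((80.5−69.9)/20) = 11.0·10^(10.6/20) = 37.27 m.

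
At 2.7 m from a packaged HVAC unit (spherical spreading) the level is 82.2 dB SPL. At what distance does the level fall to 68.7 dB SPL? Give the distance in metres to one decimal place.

The 13.5 dB drop corresponds to a distance ratio of 10^(13.5/20) for a point source.
r₂ = 2.7·10^((82.2−68.7)/20) = 2.7·10^(13.5/20) = 12.78 m.

12.8 m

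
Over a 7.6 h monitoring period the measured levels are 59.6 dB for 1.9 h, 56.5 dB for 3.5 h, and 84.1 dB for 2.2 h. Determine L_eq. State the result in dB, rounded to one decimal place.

The energy average is taken in the linear domain: L_eq = 10·log₁₀[(Σ tᵢ·10^(Lᵢ/10))/T], T = 7.6 h.
Σ tᵢ·10^(Lᵢ/10) = 1.9·10^(59.6/10) + 3.5·10^(56.5/10) + 2.2·10^(84.1/10) = 5.688e+08.
L_eq = 10·log₁₀(5.688e+08/7.6) = 78.74 dB.

78.7 dB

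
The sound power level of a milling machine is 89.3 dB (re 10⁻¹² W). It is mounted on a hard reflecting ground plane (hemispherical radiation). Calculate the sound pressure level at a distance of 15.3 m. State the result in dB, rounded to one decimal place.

The power spreads over a hemisphere of area 2π·r², so L_p = L_w − 10·log₁₀(2π·r²).
2π·r² = 1471 m², 10·log₁₀ of that is 31.676 dB.
L_p = 89.3 − 31.676 = 57.62 dB.

57.6 dB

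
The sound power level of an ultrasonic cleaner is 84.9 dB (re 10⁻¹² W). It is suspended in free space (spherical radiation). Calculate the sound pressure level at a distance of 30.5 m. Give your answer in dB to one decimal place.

44.2 dB

The power spreads over a sphere of area 4π·r², so L_p = L_w − 10·log₁₀(4π·r²).
4π·r² = 1.169e+04 m², 10·log₁₀ of that is 40.678 dB.
L_p = 84.9 − 40.678 = 44.22 dB.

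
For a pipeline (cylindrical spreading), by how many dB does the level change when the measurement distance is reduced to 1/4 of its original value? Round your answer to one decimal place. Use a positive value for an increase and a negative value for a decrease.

With cylindrical spreading the level changes by −10·log₁₀(r₂/r₁).
ΔL = −10·log₁₀(0.25) = +6.02 dB.

+6.0 dB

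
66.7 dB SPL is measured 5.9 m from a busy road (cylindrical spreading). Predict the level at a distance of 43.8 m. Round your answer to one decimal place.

58.0 dB SPL

Cylindrical spreading from a line source gives a 10·log₁₀(r₂/r₁) drop.
L₂ = 66.7 − 10·log₁₀(43.8/5.9) = 66.7 − 8.706 = 57.99 dB SPL.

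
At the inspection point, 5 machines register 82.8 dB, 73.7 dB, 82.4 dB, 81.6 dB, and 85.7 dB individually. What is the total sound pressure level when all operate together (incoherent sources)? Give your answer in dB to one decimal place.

89.6 dB

Incoherent sources combine by intensity addition: L_total = 10·log₁₀(Σ 10^(L_i/10)).
Σ 10^(L/10) = 10^(82.8/10) + 10^(73.7/10) + 10^(82.4/10) + 10^(81.6/10) + 10^(85.7/10) = 9.038e+08.
L_total = 10·log₁₀(9.038e+08) = 89.56 dB.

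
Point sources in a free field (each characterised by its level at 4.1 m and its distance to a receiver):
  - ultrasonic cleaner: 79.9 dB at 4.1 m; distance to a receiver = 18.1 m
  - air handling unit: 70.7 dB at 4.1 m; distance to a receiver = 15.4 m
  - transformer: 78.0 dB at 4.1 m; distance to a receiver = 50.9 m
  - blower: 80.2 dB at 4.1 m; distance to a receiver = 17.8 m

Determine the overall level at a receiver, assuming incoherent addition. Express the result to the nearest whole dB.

71 dB

Propagate each source to the receiver with L = L_ref − 20·log₁₀(r/r_ref), then add intensities.
ultrasonic cleaner: 79.9 − 20·log₁₀(18.1/4.1) = 79.9 − 12.90 = 67.00 dB.
air handling unit: 70.7 − 20·log₁₀(15.4/4.1) = 70.7 − 11.49 = 59.21 dB.
transformer: 78.0 − 20·log₁₀(50.9/4.1) = 78.0 − 21.88 = 56.12 dB.
blower: 80.2 − 20·log₁₀(17.8/4.1) = 80.2 − 12.75 = 67.45 dB.
Σ 10^(L/10) = 1.181e+07 → L_total = 10·log₁₀(1.181e+07) = 70.72 dB.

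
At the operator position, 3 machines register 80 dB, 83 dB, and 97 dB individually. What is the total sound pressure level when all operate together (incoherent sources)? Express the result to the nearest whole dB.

For uncorrelated sources the intensities add, so convert each level to linear form, sum, and take 10·log₁₀ of the total.
Σ 10^(L/10) = 10^(80/10) + 10^(83/10) + 10^(97/10) = 5.311e+09.
L_total = 10·log₁₀(5.311e+09) = 97.25 dB.

97 dB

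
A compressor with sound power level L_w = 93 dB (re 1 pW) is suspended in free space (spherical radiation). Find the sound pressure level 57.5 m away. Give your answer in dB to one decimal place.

The power spreads over a sphere of area 4π·r², so L_p = L_w − 10·log₁₀(4π·r²).
4π·r² = 4.155e+04 m², 10·log₁₀ of that is 46.185 dB.
L_p = 93 − 46.185 = 46.81 dB.

46.8 dB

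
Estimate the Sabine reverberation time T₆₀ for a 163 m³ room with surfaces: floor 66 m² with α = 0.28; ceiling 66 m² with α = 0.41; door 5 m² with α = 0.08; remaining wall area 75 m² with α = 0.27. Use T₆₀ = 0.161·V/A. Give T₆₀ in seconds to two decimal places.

Total absorption A = 66·0.28 + 66·0.41 + 5·0.08 + 75·0.27 = 66.19 m² sabins.
T₆₀ = 0.161·V/A = 0.161·163/66.19 = 0.396 s.

0.40 s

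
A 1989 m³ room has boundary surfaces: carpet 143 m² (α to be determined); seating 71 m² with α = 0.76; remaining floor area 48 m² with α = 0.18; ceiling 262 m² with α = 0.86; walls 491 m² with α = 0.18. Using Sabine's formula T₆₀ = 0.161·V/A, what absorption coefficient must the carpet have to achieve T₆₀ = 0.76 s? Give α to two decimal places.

0.32

From T₆₀ = 0.161·V/A, the target T₆₀ = 0.76 s needs A = 0.161·1989/0.76 = 421.35 m².
Absorption from the other surfaces = 71·0.76 + 48·0.18 + 262·0.86 + 491·0.18 = 376.30 m², so the carpet must supply 45.05 m² over 143 m².
α = 45.05/143 = 0.315.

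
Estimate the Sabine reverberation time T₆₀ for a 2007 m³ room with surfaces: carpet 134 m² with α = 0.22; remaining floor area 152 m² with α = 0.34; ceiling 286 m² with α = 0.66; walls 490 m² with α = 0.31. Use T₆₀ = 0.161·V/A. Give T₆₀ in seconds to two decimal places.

0.77 s

Summing Sᵢαᵢ: 134·0.22 + 152·0.34 + 286·0.66 + 490·0.31 = 421.82 m².
T₆₀ = 0.161 × 2007 / 421.82 = 0.766 s.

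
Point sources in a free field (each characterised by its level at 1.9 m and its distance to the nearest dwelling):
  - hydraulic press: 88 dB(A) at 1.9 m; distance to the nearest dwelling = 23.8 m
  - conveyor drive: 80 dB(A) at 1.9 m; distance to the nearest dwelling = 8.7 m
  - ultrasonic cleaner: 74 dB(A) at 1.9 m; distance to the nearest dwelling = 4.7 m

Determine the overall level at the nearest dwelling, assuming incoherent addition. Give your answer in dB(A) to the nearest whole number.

Propagate each source to the receiver with L = L_ref − 20·log₁₀(r/r_ref), then add intensities.
hydraulic press: 88 − 20·log₁₀(23.8/1.9) = 88 − 21.96 = 66.04 dB(A).
conveyor drive: 80 − 20·log₁₀(8.7/1.9) = 80 − 13.22 = 66.78 dB(A).
ultrasonic cleaner: 74 − 20·log₁₀(4.7/1.9) = 74 − 7.87 = 66.13 dB(A).
Σ 10^(L/10) = 1.290e+07 → L_total = 10·log₁₀(1.290e+07) = 71.10 dB(A).

71 dB(A)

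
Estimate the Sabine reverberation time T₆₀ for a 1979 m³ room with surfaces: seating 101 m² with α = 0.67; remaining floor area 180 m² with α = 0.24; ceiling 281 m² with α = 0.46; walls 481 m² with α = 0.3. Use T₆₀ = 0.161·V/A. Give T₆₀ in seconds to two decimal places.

0.83 s

A = Σ Sᵢαᵢ = 101·0.67 + 180·0.24 + 281·0.46 + 481·0.3 = 384.43 m².
T₆₀ = 0.161 × 1979 / 384.43 = 0.829 s.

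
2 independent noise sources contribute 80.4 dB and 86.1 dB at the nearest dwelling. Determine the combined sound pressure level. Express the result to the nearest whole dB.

87 dB

For uncorrelated sources the intensities add, so convert each level to linear form, sum, and take 10·log₁₀ of the total.
Σ 10^(L/10) = 10^(80.4/10) + 10^(86.1/10) = 5.170e+08.
L_total = 10·log₁₀(5.170e+08) = 87.14 dB.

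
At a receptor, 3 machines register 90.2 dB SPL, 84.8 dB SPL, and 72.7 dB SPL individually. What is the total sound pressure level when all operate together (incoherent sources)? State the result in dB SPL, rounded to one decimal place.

Incoherent sources combine by intensity addition: L_total = 10·log₁₀(Σ 10^(L_i/10)).
Σ 10^(L/10) = 10^(90.2/10) + 10^(84.8/10) + 10^(72.7/10) = 1.368e+09.
L_total = 10·log₁₀(1.368e+09) = 91.36 dB SPL.

91.4 dB SPL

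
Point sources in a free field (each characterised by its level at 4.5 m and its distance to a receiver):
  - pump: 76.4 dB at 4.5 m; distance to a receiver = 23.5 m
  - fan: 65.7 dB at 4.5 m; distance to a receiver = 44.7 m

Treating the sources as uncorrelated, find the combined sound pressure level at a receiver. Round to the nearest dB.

Propagate each source to the receiver with L = L_ref − 20·log₁₀(r/r_ref), then add intensities.
pump: 76.4 − 20·log₁₀(23.5/4.5) = 76.4 − 14.36 = 62.04 dB.
fan: 65.7 − 20·log₁₀(44.7/4.5) = 65.7 − 19.94 = 45.76 dB.
Σ 10^(L/10) = 1.638e+06 → L_total = 10·log₁₀(1.638e+06) = 62.14 dB.

62 dB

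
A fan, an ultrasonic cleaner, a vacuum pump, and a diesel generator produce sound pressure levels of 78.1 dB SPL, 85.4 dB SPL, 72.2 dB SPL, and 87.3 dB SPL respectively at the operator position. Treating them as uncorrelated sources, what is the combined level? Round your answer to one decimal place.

89.8 dB SPL

For uncorrelated sources the intensities add, so convert each level to linear form, sum, and take 10·log₁₀ of the total.
Σ 10^(L/10) = 10^(78.1/10) + 10^(85.4/10) + 10^(72.2/10) + 10^(87.3/10) = 9.649e+08.
L_total = 10·log₁₀(9.649e+08) = 89.84 dB SPL.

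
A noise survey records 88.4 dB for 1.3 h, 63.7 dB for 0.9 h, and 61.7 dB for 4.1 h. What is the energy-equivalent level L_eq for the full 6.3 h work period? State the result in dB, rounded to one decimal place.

The energy average is taken in the linear domain: L_eq = 10·log₁₀[(Σ tᵢ·10^(Lᵢ/10))/T], T = 6.3 h.
Σ tᵢ·10^(Lᵢ/10) = 1.3·10^(88.4/10) + 0.9·10^(63.7/10) + 4.1·10^(61.7/10) = 9.076e+08.
L_eq = 10·log₁₀(9.076e+08/6.3) = 81.59 dB.

81.6 dB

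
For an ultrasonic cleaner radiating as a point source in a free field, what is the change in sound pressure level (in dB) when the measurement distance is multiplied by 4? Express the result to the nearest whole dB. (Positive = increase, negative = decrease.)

With spherical spreading the level changes by −20·log₁₀(r₂/r₁).
ΔL = −20·log₁₀(4) = -12.04 dB.

-12 dB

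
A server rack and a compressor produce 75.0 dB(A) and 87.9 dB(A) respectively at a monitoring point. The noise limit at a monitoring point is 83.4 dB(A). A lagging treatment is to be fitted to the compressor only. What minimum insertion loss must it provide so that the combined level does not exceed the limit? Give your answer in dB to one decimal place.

Everything except the compressor sums to 10^(75.0/10) = 3.162e+07 in linear terms, 75.00 dB(A).
The limit corresponds to 10^(83.4/10) = 2.188e+08; subtracting the fixed part leaves 1.872e+08 for the compressor, i.e. 82.72 dB(A).
So the compressor must be reduced from 87.9 to 82.72 dB(A): IL = 5.18 dB.

5.2 dB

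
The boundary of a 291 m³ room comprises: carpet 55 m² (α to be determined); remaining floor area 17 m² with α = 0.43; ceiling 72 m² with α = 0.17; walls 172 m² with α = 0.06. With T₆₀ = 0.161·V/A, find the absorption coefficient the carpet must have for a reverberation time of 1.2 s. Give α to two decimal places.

0.17

Required total absorption A = 0.161·291/1.2 = 39.04 m².
Absorption from the other surfaces = 17·0.43 + 72·0.17 + 172·0.06 = 29.87 m², so the carpet must supply 9.17 m² over 55 m².
α = 9.17/55 = 0.167.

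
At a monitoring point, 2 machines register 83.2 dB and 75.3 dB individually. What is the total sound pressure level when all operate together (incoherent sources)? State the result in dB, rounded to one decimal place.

Incoherent sources combine by intensity addition: L_total = 10·log₁₀(Σ 10^(L_i/10)).
Σ 10^(L/10) = 10^(83.2/10) + 10^(75.3/10) = 2.428e+08.
L_total = 10·log₁₀(2.428e+08) = 83.85 dB.

83.9 dB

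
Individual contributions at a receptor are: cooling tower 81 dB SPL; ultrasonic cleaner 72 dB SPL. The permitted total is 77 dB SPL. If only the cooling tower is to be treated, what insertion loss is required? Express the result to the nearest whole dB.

6 dB

The untreated sources together contribute 10^(72/10) = 1.585e+07, i.e. 72.00 dB SPL.
The limit corresponds to 10^(77/10) = 5.012e+07; subtracting the fixed part leaves 3.427e+07 for the cooling tower, i.e. 75.35 dB SPL.
So the cooling tower must be reduced from 81 to 75.35 dB SPL: IL = 5.65 dB.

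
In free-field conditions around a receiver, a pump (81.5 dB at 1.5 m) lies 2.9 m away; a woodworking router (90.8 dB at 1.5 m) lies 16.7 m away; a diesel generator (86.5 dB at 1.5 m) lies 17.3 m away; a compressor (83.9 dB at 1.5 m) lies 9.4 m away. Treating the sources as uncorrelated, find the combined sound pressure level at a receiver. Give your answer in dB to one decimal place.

77.6 dB

Propagate each source to the receiver with L = L_ref − 20·log₁₀(r/r_ref), then add intensities.
pump: 81.5 − 20·log₁₀(2.9/1.5) = 81.5 − 5.73 = 75.77 dB.
woodworking router: 90.8 − 20·log₁₀(16.7/1.5) = 90.8 − 20.93 = 69.87 dB.
diesel generator: 86.5 − 20·log₁₀(17.3/1.5) = 86.5 − 21.24 = 65.26 dB.
compressor: 83.9 − 20·log₁₀(9.4/1.5) = 83.9 − 15.94 = 67.96 dB.
Σ 10^(L/10) = 5.710e+07 → L_total = 10·log₁₀(5.710e+07) = 77.57 dB.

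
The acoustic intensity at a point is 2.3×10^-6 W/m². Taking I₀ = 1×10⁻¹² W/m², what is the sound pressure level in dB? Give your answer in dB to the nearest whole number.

L = 10·log₁₀(I/I₀) = 10·log₁₀(2.3×10^-6/10⁻¹²) = 10·log₁₀(2.3×10^6).
L = 10·(0.3617 + 6) = 63.62 dB.

64 dB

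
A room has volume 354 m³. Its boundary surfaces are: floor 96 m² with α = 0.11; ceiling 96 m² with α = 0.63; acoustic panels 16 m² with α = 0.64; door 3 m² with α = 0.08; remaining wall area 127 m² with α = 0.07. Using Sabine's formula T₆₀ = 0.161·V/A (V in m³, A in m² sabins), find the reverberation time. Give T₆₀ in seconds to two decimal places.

0.63 s

Summing Sᵢαᵢ: 96·0.11 + 96·0.63 + 16·0.64 + 3·0.08 + 127·0.07 = 90.41 m².
T₆₀ = 0.161 × 354 / 90.41 = 0.630 s.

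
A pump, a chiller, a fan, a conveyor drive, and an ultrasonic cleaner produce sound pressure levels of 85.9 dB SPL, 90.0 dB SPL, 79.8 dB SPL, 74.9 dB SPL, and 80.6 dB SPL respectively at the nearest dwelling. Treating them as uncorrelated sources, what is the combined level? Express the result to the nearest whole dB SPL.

92 dB SPL

Incoherent sources combine by intensity addition: L_total = 10·log₁₀(Σ 10^(L_i/10)).
Σ 10^(L/10) = 10^(85.9/10) + 10^(90.0/10) + 10^(79.8/10) + 10^(74.9/10) + 10^(80.6/10) = 1.630e+09.
L_total = 10·log₁₀(1.630e+09) = 92.12 dB SPL.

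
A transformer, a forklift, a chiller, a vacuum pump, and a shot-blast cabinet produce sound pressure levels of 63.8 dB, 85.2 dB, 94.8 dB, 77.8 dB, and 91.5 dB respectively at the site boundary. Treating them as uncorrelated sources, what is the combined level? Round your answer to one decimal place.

96.8 dB

For uncorrelated sources the intensities add, so convert each level to linear form, sum, and take 10·log₁₀ of the total.
Σ 10^(L/10) = 10^(63.8/10) + 10^(85.2/10) + 10^(94.8/10) + 10^(77.8/10) + 10^(91.5/10) = 4.826e+09.
L_total = 10·log₁₀(4.826e+09) = 96.84 dB.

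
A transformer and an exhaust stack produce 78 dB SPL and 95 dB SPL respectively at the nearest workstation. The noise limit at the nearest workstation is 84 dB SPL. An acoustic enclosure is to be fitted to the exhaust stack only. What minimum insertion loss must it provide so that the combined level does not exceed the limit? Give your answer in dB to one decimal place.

12.3 dB

The untreated sources together contribute 10^(78/10) = 6.310e+07, i.e. 78.00 dB SPL.
The limit corresponds to 10^(84/10) = 2.512e+08; subtracting the fixed part leaves 1.881e+08 for the exhaust stack, i.e. 82.74 dB SPL.
So the exhaust stack must be reduced from 95 to 82.74 dB SPL: IL = 12.26 dB.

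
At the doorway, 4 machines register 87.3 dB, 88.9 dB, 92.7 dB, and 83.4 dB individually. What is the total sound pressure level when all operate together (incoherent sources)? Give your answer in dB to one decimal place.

For uncorrelated sources the intensities add, so convert each level to linear form, sum, and take 10·log₁₀ of the total.
Σ 10^(L/10) = 10^(87.3/10) + 10^(88.9/10) + 10^(92.7/10) + 10^(83.4/10) = 3.394e+09.
L_total = 10·log₁₀(3.394e+09) = 95.31 dB.

95.3 dB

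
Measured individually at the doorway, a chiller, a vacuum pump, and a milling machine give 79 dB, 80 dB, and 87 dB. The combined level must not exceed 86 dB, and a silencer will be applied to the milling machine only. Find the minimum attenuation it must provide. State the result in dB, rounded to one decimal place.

3.6 dB

Everything except the milling machine sums to 10^(79/10) + 10^(80/10) = 1.794e+08 in linear terms, 82.54 dB.
The limit corresponds to 10^(86/10) = 3.981e+08; subtracting the fixed part leaves 2.187e+08 for the milling machine, i.e. 83.40 dB.
So the milling machine must be reduced from 87 to 83.40 dB: IL = 3.60 dB.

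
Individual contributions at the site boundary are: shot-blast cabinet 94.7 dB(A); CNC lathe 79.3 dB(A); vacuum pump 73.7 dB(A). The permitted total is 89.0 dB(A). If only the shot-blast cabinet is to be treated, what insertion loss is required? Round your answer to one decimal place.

6.3 dB

The untreated sources together contribute 10^(79.3/10) + 10^(73.7/10) = 1.086e+08, i.e. 80.36 dB(A).
The limit corresponds to 10^(89.0/10) = 7.943e+08; subtracting the fixed part leaves 6.858e+08 for the shot-blast cabinet, i.e. 88.36 dB(A).
So the shot-blast cabinet must be reduced from 94.7 to 88.36 dB(A): IL = 6.34 dB.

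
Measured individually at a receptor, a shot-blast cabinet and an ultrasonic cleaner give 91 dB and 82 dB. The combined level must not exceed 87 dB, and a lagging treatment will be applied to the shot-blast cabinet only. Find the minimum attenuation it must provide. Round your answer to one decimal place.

5.7 dB

Everything except the shot-blast cabinet sums to 10^(82/10) = 1.585e+08 in linear terms, 82.00 dB.
The limit corresponds to 10^(87/10) = 5.012e+08; subtracting the fixed part leaves 3.427e+08 for the shot-blast cabinet, i.e. 85.35 dB.
So the shot-blast cabinet must be reduced from 91 to 85.35 dB: IL = 5.65 dB.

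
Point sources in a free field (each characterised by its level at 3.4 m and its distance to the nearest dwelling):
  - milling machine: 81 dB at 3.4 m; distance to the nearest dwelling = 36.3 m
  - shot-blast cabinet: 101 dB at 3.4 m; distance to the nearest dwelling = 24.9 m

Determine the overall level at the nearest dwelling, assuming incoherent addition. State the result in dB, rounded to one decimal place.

83.7 dB

First find each source's level at the receiver (point-source: −20·log₁₀(r/r_ref)), then combine on an intensity basis.
milling machine: 81 − 20·log₁₀(36.3/3.4) = 81 − 20.57 = 60.43 dB.
shot-blast cabinet: 101 − 20·log₁₀(24.9/3.4) = 101 − 17.29 = 83.71 dB.
Σ 10^(L/10) = 2.358e+08 → L_total = 10·log₁₀(2.358e+08) = 83.73 dB.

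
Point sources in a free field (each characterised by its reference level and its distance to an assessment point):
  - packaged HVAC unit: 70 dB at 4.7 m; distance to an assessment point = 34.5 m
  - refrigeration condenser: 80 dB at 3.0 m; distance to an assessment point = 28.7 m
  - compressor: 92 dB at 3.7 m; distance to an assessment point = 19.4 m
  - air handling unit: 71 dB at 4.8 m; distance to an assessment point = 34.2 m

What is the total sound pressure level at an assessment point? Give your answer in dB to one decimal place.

Apply inverse-square spreading to bring every level to the receiver, then sum 10^(L/10).
packaged HVAC unit: 70 − 20·log₁₀(34.5/4.7) = 70 − 17.31 = 52.69 dB.
refrigeration condenser: 80 − 20·log₁₀(28.7/3.0) = 80 − 19.62 = 60.38 dB.
compressor: 92 − 20·log₁₀(19.4/3.7) = 92 − 14.39 = 77.61 dB.
air handling unit: 71 − 20·log₁₀(34.2/4.8) = 71 − 17.06 = 53.94 dB.
Σ 10^(L/10) = 5.918e+07 → L_total = 10·log₁₀(5.918e+07) = 77.72 dB.

77.7 dB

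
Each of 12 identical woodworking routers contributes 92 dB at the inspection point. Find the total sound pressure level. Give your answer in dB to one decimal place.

102.8 dB

N identical incoherent sources raise the level by 10·log₁₀ N.
L_total = 92 + 10·log₁₀(12) = 92 + 10.792 = 102.79 dB.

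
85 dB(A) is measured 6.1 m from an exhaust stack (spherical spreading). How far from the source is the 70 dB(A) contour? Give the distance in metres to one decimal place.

Point-source spreading drops the level by 20·log₁₀(r₂/r₁); inverting, r₂/r₁ = 10^(ΔL/20).
r₂ = 6.1·10^((85−70)/20) = 6.1·10^(15.0/20) = 34.30 m.

34.3 m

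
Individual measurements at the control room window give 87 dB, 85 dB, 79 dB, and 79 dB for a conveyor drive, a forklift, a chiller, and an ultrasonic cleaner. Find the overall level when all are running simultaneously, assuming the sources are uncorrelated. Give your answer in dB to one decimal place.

Incoherent sources combine by intensity addition: L_total = 10·log₁₀(Σ 10^(L_i/10)).
Σ 10^(L/10) = 10^(87/10) + 10^(85/10) + 10^(79/10) + 10^(79/10) = 9.763e+08.
L_total = 10·log₁₀(9.763e+08) = 89.90 dB.

89.9 dB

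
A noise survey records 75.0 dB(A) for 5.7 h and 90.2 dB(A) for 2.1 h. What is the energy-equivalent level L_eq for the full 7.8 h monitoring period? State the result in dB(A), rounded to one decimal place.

84.8 dB(A)

The energy average is taken in the linear domain: L_eq = 10·log₁₀[(Σ tᵢ·10^(Lᵢ/10))/T], T = 7.8 h.
Σ tᵢ·10^(Lᵢ/10) = 5.7·10^(75.0/10) + 2.1·10^(90.2/10) = 2.379e+09.
L_eq = 10·log₁₀(2.379e+09/7.8) = 84.84 dB(A).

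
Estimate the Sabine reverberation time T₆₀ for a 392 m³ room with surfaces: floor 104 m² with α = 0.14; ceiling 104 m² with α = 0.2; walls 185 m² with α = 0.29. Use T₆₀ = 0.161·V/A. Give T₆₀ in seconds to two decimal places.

0.71 s

Summing Sᵢαᵢ: 104·0.14 + 104·0.2 + 185·0.29 = 89.01 m².
T₆₀ = 0.161·V/A = 0.161·392/89.01 = 0.709 s.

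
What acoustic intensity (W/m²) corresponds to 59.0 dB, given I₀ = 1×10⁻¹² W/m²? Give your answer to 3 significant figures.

7.94e-07 W/m²

I = I₀·10^(L/10) = 10⁻¹² × 10^(59.0/10) = 10^(-6.100).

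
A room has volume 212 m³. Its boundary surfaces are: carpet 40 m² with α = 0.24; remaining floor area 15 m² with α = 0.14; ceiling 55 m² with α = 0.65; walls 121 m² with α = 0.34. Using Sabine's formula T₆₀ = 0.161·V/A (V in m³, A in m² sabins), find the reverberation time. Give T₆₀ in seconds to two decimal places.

Summing Sᵢαᵢ: 40·0.24 + 15·0.14 + 55·0.65 + 121·0.34 = 88.59 m².
T₆₀ = 0.161 × 212 / 88.59 = 0.385 s.

0.39 s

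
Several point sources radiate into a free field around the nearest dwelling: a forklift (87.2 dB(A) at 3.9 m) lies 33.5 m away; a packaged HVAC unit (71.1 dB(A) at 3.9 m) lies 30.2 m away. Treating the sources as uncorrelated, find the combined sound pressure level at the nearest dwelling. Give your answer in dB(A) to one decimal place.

68.6 dB(A)

Apply inverse-square spreading to bring every level to the receiver, then sum 10^(L/10).
forklift: 87.2 − 20·log₁₀(33.5/3.9) = 87.2 − 18.68 = 68.52 dB(A).
packaged HVAC unit: 71.1 − 20·log₁₀(30.2/3.9) = 71.1 − 17.78 = 53.32 dB(A).
Σ 10^(L/10) = 7.328e+06 → L_total = 10·log₁₀(7.328e+06) = 68.65 dB(A).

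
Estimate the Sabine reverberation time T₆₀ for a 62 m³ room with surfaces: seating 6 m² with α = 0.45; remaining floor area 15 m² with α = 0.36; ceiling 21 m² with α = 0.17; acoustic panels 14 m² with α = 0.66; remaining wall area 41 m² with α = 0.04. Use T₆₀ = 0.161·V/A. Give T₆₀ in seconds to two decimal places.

Summing Sᵢαᵢ: 6·0.45 + 15·0.36 + 21·0.17 + 14·0.66 + 41·0.04 = 22.55 m².
T₆₀ = 0.161·V/A = 0.161·62/22.55 = 0.443 s.

0.44 s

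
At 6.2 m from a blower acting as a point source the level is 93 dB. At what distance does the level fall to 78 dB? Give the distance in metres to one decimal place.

Point-source spreading drops the level by 20·log₁₀(r₂/r₁); inverting, r₂/r₁ = 10^(ΔL/20).
r₂ = 6.2·10^((93−78)/20) = 6.2·10^(15.0/20) = 34.87 m.

34.9 m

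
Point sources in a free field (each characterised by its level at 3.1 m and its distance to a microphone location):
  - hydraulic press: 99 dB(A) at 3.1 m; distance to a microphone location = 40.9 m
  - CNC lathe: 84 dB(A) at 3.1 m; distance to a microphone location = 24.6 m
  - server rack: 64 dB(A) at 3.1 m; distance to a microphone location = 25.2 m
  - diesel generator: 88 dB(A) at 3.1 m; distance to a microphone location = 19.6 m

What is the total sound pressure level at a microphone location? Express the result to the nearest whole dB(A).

Propagate each source to the receiver with L = L_ref − 20·log₁₀(r/r_ref), then add intensities.
hydraulic press: 99 − 20·log₁₀(40.9/3.1) = 99 − 22.41 = 76.59 dB(A).
CNC lathe: 84 − 20·log₁₀(24.6/3.1) = 84 − 17.99 = 66.01 dB(A).
server rack: 64 − 20·log₁₀(25.2/3.1) = 64 − 18.20 = 45.80 dB(A).
diesel generator: 88 − 20·log₁₀(19.6/3.1) = 88 − 16.02 = 71.98 dB(A).
Σ 10^(L/10) = 6.544e+07 → L_total = 10·log₁₀(6.544e+07) = 78.16 dB(A).

78 dB(A)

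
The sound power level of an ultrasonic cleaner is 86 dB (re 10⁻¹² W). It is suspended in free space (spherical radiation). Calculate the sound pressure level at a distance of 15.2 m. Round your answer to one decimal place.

Free-field spherical radiation: L_p = L_w − 10·log₁₀(4π·r²), r = 15.2 m.
4π·r² = 2903 m², 10·log₁₀ of that is 34.629 dB.
L_p = 86 − 34.629 = 51.37 dB.

51.4 dB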